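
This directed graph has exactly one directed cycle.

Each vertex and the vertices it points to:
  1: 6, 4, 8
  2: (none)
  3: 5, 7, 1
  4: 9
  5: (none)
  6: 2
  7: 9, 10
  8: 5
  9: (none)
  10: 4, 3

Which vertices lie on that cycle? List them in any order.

3, 7, 10

DFS with gray/black marking from 3:
3 gray
  5 gray
  5 black
  7 gray
    9 gray
    9 black
    10 gray
      4 gray
        4→9: 9 black — skip
      4 black
      10→3: 3 is gray → back edge
Back edge closes the cycle 3 → 7 → 10 → 3; its vertices are {3, 7, 10}.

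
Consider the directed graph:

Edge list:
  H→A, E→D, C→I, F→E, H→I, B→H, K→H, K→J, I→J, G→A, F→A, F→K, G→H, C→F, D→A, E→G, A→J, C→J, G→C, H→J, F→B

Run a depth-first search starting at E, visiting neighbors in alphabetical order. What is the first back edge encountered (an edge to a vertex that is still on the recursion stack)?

F->E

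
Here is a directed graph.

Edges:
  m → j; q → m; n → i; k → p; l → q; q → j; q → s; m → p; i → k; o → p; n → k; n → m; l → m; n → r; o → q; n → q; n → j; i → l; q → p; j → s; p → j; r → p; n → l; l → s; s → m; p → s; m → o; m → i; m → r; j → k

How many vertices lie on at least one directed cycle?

10

A vertex is on a directed cycle iff it belongs to a strongly connected component of size ≥ 2 (or has a self-loop).
The vertices on cycles are {i, j, k, l, m, o, p, q, r, s} — 10 in total.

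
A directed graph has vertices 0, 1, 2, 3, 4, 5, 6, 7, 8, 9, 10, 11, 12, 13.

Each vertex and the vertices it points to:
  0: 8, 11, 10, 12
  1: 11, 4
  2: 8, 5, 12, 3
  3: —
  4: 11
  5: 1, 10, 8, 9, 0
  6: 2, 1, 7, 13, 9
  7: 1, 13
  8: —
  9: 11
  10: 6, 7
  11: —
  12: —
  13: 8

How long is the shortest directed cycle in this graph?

For each vertex v, BFS finds the shortest path from v back to v.
The shortest such closed walk is 2 → 5 → 10 → 6 → 2, length 4.

4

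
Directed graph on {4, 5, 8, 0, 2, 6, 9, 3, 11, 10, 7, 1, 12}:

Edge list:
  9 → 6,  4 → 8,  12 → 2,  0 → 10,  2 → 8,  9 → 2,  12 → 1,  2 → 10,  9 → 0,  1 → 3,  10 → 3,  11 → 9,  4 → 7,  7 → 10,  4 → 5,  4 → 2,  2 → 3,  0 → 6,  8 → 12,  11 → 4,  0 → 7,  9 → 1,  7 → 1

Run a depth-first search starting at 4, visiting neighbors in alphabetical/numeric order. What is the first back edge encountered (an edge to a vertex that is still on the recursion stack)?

12->2

DFS from 4 (visiting neighbors in alphabetical/numeric order); mark gray on enter, black on exit:
4 gray
  2 gray
    3 gray
    3 black
    8 gray
      12 gray
        1 gray
          1→3: 3 black — skip
        1 black
        12→2: 2 is gray → back edge
First back edge: 12 → 2.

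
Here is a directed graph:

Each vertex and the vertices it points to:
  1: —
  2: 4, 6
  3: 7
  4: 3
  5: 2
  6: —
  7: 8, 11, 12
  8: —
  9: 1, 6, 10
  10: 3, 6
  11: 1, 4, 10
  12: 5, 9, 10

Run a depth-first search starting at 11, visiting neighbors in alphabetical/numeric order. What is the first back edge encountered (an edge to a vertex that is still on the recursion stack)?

7→11

DFS from 11 (visiting neighbors in alphabetical/numeric order); mark gray on enter, black on exit:
11 gray
  1 gray
  1 black
  4 gray
    3 gray
      7 gray
        8 gray
        8 black
        7→11: 11 is gray → back edge
First back edge: 7 → 11.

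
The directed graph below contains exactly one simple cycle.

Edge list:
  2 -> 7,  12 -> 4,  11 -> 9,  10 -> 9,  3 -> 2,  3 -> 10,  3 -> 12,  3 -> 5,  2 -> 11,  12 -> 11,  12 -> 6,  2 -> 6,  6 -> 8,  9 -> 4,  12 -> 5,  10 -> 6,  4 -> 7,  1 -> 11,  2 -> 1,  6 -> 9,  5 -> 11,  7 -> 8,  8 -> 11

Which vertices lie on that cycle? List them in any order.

4, 7, 8, 9, 11

DFS with gray/black marking from 9:
9 gray
  4 gray
    7 gray
      8 gray
        11 gray
          11→9: 9 is gray → back edge
Back edge closes the cycle 9 → 4 → 7 → 8 → 11 → 9; its vertices are {4, 7, 8, 9, 11}.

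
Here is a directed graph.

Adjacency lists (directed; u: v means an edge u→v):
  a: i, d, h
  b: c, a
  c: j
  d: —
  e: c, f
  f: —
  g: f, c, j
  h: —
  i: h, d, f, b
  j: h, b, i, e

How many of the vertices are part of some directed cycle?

6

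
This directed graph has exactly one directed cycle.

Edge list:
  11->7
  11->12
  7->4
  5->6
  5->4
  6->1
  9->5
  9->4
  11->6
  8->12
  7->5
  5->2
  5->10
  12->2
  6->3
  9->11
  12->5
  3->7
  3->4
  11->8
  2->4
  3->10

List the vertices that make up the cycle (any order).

3, 5, 6, 7

DFS with gray/black marking from 6:
6 gray
  3 gray
    4 gray
    4 black
    10 gray
    10 black
    7 gray
      5 gray
        2 gray
          2→4: 4 black — skip
        2 black
        5→6: 6 is gray → back edge
Back edge closes the cycle 6 → 3 → 7 → 5 → 6; its vertices are {3, 5, 6, 7}.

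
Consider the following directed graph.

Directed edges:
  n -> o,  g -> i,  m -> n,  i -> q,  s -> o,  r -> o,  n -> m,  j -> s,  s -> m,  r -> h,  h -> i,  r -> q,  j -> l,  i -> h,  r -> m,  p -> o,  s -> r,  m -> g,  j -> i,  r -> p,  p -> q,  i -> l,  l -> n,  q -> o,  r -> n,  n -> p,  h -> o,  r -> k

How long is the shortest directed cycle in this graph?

2

For each vertex v, BFS finds the shortest path from v back to v.
The shortest such closed walk is n → m → n, length 2.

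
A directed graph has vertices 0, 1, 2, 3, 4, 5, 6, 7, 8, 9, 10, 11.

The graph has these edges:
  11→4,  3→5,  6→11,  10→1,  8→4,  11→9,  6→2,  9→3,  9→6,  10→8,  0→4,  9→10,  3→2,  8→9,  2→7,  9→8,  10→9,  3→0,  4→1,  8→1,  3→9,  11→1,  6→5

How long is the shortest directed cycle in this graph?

2

For each vertex v, BFS finds the shortest path from v back to v.
The shortest such closed walk is 9 → 10 → 9, length 2.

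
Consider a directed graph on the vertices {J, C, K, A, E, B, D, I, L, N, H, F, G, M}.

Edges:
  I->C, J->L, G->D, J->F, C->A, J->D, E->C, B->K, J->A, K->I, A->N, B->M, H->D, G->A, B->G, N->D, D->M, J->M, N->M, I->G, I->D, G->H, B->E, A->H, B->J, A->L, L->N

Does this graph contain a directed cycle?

DFS with white/gray/black marking, starting from M:
M gray
M black
J gray
  J→M: M black — skip
  F gray
  F black
  L gray
    N gray
      D gray
        D→M: M black — skip
      D black
      N→M: M black — skip
    N black
  L black
  A gray
    A→L: L black — skip
    H gray
      H→D: D black — skip
    H black
    A→N: N black — skip
  A black
  J→D: D black — skip
J black
C gray
  C→A: A black — skip
C black
K gray
  I gray
    I→D: D black — skip
    G gray
      G→A: A black — skip
      G→D: D black — skip
      G→H: H black — skip
    G black
    I→C: C black — skip
  I black
K black
E gray
  E→C: C black — skip
E black
B gray
  B→K: K black — skip
  B→J: J black — skip
  B→M: M black — skip
  B→G: G black — skip
  B→E: E black — skip
B black
Every edge goes to a white or black vertex — no back edge, so the graph is acyclic.

No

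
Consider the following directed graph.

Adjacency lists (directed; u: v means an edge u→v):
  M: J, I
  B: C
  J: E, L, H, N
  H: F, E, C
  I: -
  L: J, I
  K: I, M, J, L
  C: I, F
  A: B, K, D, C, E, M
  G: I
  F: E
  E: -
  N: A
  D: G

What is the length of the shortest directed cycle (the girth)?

2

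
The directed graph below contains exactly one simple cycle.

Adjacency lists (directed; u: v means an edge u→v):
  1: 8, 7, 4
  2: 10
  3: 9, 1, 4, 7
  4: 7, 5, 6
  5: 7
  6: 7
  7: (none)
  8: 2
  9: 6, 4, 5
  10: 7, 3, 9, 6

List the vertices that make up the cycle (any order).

1, 2, 3, 8, 10

DFS with gray/black marking from 10:
10 gray
  7 gray
  7 black
  3 gray
    9 gray
      6 gray
        6→7: 7 black — skip
      6 black
      4 gray
        4→7: 7 black — skip
        5 gray
          5→7: 7 black — skip
        5 black
        4→6: 6 black — skip
      4 black
      9→5: 5 black — skip
    9 black
    1 gray
      8 gray
        2 gray
          2→10: 10 is gray → back edge
Back edge closes the cycle 10 → 3 → 1 → 8 → 2 → 10; its vertices are {1, 2, 3, 8, 10}.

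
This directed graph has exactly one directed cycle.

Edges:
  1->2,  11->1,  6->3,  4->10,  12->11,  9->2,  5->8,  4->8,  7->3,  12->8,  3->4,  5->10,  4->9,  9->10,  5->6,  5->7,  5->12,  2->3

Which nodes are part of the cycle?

2, 3, 4, 9

DFS with gray/black marking from 3:
3 gray
  4 gray
    10 gray
    10 black
    9 gray
      9→10: 10 black — skip
      2 gray
        2→3: 3 is gray → back edge
Back edge closes the cycle 3 → 4 → 9 → 2 → 3; its vertices are {2, 3, 4, 9}.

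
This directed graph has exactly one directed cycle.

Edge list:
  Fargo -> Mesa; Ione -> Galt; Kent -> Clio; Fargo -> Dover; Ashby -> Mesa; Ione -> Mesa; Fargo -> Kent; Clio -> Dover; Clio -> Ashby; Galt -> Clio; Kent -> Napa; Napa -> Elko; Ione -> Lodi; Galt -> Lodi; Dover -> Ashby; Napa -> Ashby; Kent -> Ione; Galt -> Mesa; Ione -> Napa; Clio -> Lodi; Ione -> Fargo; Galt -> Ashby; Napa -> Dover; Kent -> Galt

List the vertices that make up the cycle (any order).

DFS with gray/black marking from Fargo:
Fargo gray
  Kent gray
    Ione gray
      Napa gray
        Elko gray
        Elko black
        Ashby gray
          Mesa gray
          Mesa black
        Ashby black
        Dover gray
          Dover→Ashby: Ashby black — skip
        Dover black
      Napa black
      Ione→Fargo: Fargo is gray → back edge
Back edge closes the cycle Fargo → Kent → Ione → Fargo; its vertices are {Ione, Kent, Fargo}.

Ione, Kent, Fargo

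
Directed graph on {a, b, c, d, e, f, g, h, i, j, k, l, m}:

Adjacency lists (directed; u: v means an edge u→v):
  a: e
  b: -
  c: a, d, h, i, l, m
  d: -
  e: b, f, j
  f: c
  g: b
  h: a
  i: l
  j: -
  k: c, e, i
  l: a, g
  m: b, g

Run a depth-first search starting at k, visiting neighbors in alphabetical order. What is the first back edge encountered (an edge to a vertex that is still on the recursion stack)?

f→c

DFS from k (visiting neighbors in alphabetical order); mark gray on enter, black on exit:
k gray
  c gray
    a gray
      e gray
        b gray
        b black
        f gray
          f→c: c is gray → back edge
First back edge: f → c.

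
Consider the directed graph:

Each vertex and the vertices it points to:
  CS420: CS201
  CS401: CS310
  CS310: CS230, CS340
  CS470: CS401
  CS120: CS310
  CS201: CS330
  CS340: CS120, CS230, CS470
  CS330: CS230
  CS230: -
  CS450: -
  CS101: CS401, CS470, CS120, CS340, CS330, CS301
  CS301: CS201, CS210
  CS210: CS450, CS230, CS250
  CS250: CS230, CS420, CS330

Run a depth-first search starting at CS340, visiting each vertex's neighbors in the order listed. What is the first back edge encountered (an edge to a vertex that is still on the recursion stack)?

CS310->CS340

DFS from CS340 (visiting each vertex's neighbors in the order listed); mark gray on enter, black on exit:
CS340 gray
  CS120 gray
    CS310 gray
      CS230 gray
      CS230 black
      CS310→CS340: CS340 is gray → back edge
First back edge: CS310 → CS340.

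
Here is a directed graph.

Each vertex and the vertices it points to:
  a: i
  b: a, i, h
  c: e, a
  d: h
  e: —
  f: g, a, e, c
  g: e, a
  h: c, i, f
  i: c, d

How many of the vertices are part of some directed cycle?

7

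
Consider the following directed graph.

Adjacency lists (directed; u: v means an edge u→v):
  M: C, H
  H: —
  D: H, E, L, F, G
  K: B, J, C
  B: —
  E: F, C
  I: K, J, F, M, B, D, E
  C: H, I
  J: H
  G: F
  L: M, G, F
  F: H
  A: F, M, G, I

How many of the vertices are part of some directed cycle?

7

A vertex is on a directed cycle iff it belongs to a strongly connected component of size ≥ 2 (or has a self-loop).
The vertices on cycles are {C, D, E, I, K, L, M} — 7 in total.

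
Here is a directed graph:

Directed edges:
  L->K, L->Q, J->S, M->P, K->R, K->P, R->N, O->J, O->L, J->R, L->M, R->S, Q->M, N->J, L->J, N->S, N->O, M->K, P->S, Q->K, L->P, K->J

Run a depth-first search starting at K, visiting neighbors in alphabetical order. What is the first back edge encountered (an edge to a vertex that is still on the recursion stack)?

N->J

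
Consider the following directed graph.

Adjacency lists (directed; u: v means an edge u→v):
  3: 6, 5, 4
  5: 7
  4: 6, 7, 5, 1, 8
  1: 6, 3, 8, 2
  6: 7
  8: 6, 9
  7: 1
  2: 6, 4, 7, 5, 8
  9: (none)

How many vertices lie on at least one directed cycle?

8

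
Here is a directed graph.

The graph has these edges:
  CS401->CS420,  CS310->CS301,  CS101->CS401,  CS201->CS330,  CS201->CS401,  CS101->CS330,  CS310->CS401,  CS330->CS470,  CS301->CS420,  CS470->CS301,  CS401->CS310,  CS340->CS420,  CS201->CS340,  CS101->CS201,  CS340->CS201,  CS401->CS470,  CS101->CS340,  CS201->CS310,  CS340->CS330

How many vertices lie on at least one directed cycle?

4

A vertex is on a directed cycle iff it belongs to a strongly connected component of size ≥ 2 (or has a self-loop).
The vertices on cycles are {CS201, CS310, CS340, CS401} — 4 in total.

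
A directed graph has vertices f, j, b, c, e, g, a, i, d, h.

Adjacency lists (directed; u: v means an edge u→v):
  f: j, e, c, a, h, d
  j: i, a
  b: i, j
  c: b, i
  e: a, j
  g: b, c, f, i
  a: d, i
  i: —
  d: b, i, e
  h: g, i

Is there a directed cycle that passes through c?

No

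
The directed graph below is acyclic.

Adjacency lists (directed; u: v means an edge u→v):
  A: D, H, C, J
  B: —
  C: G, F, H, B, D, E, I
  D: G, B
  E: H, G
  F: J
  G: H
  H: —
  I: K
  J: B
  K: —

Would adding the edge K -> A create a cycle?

Adding K→A creates a cycle iff A can already reach K.
Path from A: A → C → I → K.
So A → … → K → A is a cycle.

Yes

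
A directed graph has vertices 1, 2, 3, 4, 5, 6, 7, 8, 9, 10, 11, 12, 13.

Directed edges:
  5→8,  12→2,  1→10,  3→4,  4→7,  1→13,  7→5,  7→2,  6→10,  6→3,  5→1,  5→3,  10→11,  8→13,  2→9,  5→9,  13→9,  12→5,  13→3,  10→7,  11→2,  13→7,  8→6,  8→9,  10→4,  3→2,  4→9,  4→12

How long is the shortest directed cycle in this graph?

4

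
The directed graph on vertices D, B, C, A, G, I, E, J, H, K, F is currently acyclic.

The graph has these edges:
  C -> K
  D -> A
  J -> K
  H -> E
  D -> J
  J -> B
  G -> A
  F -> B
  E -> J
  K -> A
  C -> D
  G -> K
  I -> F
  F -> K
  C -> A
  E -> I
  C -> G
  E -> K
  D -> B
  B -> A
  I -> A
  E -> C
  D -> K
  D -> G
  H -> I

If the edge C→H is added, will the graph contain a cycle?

Adding C→H creates a cycle iff H can already reach C.
Path from H: H → E → C.
So H → … → C → H is a cycle.

Yes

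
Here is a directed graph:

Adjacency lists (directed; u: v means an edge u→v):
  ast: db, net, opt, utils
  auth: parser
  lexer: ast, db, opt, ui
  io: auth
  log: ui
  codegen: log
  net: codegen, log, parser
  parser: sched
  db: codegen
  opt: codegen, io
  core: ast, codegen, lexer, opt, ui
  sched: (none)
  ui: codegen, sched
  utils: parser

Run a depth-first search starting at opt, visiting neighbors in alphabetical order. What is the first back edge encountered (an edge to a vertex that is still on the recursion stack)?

DFS from opt (visiting neighbors in alphabetical order); mark gray on enter, black on exit:
opt gray
  codegen gray
    log gray
      ui gray
        ui→codegen: codegen is gray → back edge
First back edge: ui → codegen.

ui->codegen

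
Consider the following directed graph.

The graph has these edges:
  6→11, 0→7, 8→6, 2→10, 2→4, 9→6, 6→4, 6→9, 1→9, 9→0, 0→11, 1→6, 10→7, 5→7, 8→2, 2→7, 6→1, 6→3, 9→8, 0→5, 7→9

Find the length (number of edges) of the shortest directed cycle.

2

For each vertex v, BFS finds the shortest path from v back to v.
The shortest such closed walk is 1 → 6 → 1, length 2.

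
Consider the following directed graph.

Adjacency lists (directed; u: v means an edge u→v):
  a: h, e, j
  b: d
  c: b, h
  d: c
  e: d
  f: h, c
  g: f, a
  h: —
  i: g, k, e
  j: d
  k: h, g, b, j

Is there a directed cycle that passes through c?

c is on a cycle iff c can reach itself via ≥1 edge.
c → b → d → c — yes.

Yes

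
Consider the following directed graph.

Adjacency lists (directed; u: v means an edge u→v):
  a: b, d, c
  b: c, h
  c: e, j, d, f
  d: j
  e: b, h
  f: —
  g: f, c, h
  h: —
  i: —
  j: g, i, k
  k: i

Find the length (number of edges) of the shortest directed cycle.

3

For each vertex v, BFS finds the shortest path from v back to v.
The shortest such closed walk is c → j → g → c, length 3.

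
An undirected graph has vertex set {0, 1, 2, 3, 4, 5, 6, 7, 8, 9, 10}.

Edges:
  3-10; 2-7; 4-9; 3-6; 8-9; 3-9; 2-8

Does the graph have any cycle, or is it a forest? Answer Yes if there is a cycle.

DFS, tracking each vertex's parent; an edge to a visited non-parent vertex closes a cycle.
Start from 1:
visit 1 (parent –)
visit 0 (parent –)
visit 2 (parent –)
  visit 8 (parent 2)
    8–2: parent, skip
    visit 9 (parent 8)
      visit 3 (parent 9)
        3–9: parent, skip
        visit 6 (parent 3)
          6–3: parent, skip
        visit 10 (parent 3)
          10–3: parent, skip
      visit 4 (parent 9)
        4–9: parent, skip
      9–8: parent, skip
  visit 7 (parent 2)
    7–2: parent, skip
visit 5 (parent –)
No non-parent visited neighbor found — the graph is a forest.

No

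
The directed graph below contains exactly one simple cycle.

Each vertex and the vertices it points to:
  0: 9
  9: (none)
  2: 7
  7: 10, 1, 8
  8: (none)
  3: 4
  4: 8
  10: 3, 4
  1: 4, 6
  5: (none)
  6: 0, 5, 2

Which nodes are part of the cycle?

DFS with gray/black marking from 7:
7 gray
  10 gray
    3 gray
      4 gray
        8 gray
        8 black
      4 black
    3 black
    10→4: 4 black — skip
  10 black
  1 gray
    1→4: 4 black — skip
    6 gray
      0 gray
        9 gray
        9 black
      0 black
      5 gray
      5 black
      2 gray
        2→7: 7 is gray → back edge
Back edge closes the cycle 7 → 1 → 6 → 2 → 7; its vertices are {1, 2, 6, 7}.

1, 2, 6, 7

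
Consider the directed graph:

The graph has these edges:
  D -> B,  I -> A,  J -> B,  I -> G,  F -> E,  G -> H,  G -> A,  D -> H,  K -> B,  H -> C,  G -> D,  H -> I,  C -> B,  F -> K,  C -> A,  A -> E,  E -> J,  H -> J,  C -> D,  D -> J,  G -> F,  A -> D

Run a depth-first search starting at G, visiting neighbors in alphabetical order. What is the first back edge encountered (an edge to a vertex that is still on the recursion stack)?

C->A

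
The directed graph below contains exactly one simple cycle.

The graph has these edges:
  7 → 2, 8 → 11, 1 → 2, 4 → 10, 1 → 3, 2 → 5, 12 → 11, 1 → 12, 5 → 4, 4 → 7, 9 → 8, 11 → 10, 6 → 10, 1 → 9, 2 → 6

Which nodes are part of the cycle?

2, 4, 5, 7

DFS with gray/black marking from 2:
2 gray
  5 gray
    4 gray
      10 gray
      10 black
      7 gray
        7→2: 2 is gray → back edge
Back edge closes the cycle 2 → 5 → 4 → 7 → 2; its vertices are {2, 4, 5, 7}.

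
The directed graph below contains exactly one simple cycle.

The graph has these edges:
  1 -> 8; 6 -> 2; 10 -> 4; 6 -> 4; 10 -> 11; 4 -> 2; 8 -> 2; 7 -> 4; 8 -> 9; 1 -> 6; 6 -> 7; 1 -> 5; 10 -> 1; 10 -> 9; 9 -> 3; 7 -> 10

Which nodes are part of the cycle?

1, 6, 7, 10

DFS with gray/black marking from 10:
10 gray
  11 gray
  11 black
  9 gray
    3 gray
    3 black
  9 black
  4 gray
    2 gray
    2 black
  4 black
  1 gray
    8 gray
      8→2: 2 black — skip
      8→9: 9 black — skip
    8 black
    5 gray
    5 black
    6 gray
      7 gray
        7→10: 10 is gray → back edge
Back edge closes the cycle 10 → 1 → 6 → 7 → 10; its vertices are {1, 6, 7, 10}.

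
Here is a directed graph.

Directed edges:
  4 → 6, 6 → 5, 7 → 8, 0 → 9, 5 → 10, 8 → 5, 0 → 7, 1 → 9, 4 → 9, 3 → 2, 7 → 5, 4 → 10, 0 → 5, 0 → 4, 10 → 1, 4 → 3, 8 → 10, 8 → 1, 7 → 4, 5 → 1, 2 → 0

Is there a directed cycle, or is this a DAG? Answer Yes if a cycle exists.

DFS with white/gray/black marking, starting from 3:
3 gray
  2 gray
    0 gray
      9 gray
      9 black
      7 gray
        8 gray
          10 gray
            1 gray
              1→9: 9 black — skip
            1 black
          10 black
          8→1: 1 black — skip
          5 gray
            5→1: 1 black — skip
            5→10: 10 black — skip
          5 black
        8 black
        7→5: 5 black — skip
        4 gray
          4→10: 10 black — skip
          4→9: 9 black — skip
          6 gray
            6→5: 5 black — skip
          6 black
          4→3: 3 is gray → back edge
Back edge found, so a cycle exists: 3 → 2 → 0 → 7 → 4 → 3.

Yes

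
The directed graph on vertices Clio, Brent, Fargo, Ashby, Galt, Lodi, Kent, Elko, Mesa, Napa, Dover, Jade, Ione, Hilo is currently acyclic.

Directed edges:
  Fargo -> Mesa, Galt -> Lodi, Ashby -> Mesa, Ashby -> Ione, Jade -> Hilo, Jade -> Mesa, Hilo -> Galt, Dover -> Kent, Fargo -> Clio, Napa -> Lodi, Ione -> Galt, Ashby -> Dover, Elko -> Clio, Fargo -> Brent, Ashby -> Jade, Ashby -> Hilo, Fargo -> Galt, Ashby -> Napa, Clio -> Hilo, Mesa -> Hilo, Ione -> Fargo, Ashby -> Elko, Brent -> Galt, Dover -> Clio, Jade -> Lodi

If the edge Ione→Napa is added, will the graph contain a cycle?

No

Adding Ione→Napa creates a cycle iff Napa can already reach Ione.
Explore from Napa: no path reaches Ione. The graph stays acyclic.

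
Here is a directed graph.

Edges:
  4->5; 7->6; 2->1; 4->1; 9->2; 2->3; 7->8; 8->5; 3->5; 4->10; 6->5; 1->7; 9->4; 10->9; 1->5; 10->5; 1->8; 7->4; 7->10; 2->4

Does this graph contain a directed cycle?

Yes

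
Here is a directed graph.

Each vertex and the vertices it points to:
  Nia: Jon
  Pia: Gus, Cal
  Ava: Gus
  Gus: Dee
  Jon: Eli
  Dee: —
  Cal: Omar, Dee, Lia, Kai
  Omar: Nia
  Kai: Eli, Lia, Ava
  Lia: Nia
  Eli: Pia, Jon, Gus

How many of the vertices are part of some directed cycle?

A vertex is on a directed cycle iff it belongs to a strongly connected component of size ≥ 2 (or has a self-loop).
The vertices on cycles are {Cal, Eli, Jon, Kai, Lia, Nia, Pia, Omar} — 8 in total.

8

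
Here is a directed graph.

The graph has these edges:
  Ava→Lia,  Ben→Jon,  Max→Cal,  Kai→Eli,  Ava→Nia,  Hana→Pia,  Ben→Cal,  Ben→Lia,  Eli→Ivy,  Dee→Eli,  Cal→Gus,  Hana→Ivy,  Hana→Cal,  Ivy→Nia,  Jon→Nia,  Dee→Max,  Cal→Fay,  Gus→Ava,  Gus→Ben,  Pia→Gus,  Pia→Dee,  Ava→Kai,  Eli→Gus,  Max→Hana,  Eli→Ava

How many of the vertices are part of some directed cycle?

10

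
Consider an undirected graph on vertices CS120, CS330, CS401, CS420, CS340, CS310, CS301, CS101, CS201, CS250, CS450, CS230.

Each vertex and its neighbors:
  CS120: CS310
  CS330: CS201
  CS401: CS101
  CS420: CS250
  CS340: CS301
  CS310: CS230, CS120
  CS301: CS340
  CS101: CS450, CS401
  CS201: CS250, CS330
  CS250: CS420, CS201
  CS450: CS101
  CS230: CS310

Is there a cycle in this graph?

No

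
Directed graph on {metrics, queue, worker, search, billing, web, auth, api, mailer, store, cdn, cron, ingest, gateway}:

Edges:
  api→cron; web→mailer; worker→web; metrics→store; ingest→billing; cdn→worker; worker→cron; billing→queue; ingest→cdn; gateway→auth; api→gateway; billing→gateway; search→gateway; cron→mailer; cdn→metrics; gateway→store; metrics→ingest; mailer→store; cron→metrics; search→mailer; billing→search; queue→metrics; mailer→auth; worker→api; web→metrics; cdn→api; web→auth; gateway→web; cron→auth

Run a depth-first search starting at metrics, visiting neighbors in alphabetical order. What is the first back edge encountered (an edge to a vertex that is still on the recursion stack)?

DFS from metrics (visiting neighbors in alphabetical order); mark gray on enter, black on exit:
metrics gray
  ingest gray
    billing gray
      gateway gray
        auth gray
        auth black
        store gray
        store black
        web gray
          web→auth: auth black — skip
          mailer gray
            mailer→auth: auth black — skip
            mailer→store: store black — skip
          mailer black
          web→metrics: metrics is gray → back edge
First back edge: web → metrics.

web→metrics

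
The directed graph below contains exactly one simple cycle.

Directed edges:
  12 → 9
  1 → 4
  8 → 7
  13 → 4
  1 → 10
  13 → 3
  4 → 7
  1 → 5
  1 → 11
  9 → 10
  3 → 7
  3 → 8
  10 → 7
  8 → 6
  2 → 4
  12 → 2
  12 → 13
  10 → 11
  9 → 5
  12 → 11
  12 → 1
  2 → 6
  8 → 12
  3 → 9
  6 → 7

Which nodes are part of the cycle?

3, 8, 12, 13

DFS with gray/black marking from 12:
12 gray
  1 gray
    11 gray
    11 black
    5 gray
    5 black
    10 gray
      10→11: 11 black — skip
      7 gray
      7 black
    10 black
    4 gray
      4→7: 7 black — skip
    4 black
  1 black
  13 gray
    13→4: 4 black — skip
    3 gray
      9 gray
        9→10: 10 black — skip
        9→5: 5 black — skip
      9 black
      8 gray
        6 gray
          6→7: 7 black — skip
        6 black
        8→12: 12 is gray → back edge
Back edge closes the cycle 12 → 13 → 3 → 8 → 12; its vertices are {3, 8, 12, 13}.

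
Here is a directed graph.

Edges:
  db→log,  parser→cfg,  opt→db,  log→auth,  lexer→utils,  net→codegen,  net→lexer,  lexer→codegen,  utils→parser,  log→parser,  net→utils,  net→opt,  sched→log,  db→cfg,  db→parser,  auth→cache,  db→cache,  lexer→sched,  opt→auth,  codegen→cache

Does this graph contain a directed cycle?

No

DFS with white/gray/black marking, starting from log:
log gray
  parser gray
    cfg gray
    cfg black
  parser black
  auth gray
    cache gray
    cache black
  auth black
log black
db gray
  db→parser: parser black — skip
  db→cfg: cfg black — skip
  db→log: log black — skip
  db→cache: cache black — skip
db black
codegen gray
  codegen→cache: cache black — skip
codegen black
opt gray
  opt→auth: auth black — skip
  opt→db: db black — skip
opt black
utils gray
  utils→parser: parser black — skip
utils black
sched gray
  sched→log: log black — skip
sched black
net gray
  lexer gray
    lexer→sched: sched black — skip
    lexer→utils: utils black — skip
    lexer→codegen: codegen black — skip
  lexer black
  net→opt: opt black — skip
  net→utils: utils black — skip
  net→codegen: codegen black — skip
net black
Every edge goes to a white or black vertex — no back edge, so the graph is acyclic.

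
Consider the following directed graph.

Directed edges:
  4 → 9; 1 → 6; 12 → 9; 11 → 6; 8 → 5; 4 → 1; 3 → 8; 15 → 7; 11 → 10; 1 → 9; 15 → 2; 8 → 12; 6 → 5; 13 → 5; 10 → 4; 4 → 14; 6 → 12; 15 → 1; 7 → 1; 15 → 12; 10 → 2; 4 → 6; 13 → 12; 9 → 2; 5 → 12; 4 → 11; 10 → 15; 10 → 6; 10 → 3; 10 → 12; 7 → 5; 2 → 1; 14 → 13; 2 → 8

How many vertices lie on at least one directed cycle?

10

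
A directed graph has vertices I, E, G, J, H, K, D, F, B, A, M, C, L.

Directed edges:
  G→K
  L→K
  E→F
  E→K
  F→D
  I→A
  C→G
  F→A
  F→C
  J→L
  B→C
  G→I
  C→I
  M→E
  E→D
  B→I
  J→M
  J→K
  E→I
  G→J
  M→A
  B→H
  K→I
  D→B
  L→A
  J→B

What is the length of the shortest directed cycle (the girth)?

For each vertex v, BFS finds the shortest path from v back to v.
The shortest such closed walk is B → C → G → J → B, length 4.

4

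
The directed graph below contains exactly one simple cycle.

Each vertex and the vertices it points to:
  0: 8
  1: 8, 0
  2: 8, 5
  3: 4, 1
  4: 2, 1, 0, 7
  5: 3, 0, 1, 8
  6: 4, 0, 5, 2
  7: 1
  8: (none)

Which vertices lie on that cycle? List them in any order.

2, 3, 4, 5

DFS with gray/black marking from 4:
4 gray
  2 gray
    8 gray
    8 black
    5 gray
      3 gray
        3→4: 4 is gray → back edge
Back edge closes the cycle 4 → 2 → 5 → 3 → 4; its vertices are {2, 3, 4, 5}.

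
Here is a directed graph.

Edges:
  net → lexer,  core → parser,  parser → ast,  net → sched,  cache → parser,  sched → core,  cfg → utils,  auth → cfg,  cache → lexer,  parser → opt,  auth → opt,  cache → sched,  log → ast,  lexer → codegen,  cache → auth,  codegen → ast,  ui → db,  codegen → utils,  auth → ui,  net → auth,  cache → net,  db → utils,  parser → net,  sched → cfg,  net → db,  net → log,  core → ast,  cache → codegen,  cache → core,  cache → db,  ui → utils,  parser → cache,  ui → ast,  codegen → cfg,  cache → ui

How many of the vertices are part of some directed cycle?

A vertex is on a directed cycle iff it belongs to a strongly connected component of size ≥ 2 (or has a self-loop).
The vertices on cycles are {net, core, cache, sched, parser} — 5 in total.

5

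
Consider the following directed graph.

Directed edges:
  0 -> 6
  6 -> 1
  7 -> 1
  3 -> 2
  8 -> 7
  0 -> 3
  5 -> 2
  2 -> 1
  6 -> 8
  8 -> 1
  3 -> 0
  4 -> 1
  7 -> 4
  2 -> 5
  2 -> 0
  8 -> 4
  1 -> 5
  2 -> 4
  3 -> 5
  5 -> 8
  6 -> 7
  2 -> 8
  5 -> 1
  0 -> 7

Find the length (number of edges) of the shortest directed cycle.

2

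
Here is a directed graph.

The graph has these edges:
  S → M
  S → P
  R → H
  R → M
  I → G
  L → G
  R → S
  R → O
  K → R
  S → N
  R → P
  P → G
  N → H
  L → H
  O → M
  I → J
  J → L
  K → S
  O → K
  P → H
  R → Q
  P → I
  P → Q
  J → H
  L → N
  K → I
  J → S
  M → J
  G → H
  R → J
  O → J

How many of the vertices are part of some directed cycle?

A vertex is on a directed cycle iff it belongs to a strongly connected component of size ≥ 2 (or has a self-loop).
The vertices on cycles are {I, J, K, M, O, P, R, S} — 8 in total.

8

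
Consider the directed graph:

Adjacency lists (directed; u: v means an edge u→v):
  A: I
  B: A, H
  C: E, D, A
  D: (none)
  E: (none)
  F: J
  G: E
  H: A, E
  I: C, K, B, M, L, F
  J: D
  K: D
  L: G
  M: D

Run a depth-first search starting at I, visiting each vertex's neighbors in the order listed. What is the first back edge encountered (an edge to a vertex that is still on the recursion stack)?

A→I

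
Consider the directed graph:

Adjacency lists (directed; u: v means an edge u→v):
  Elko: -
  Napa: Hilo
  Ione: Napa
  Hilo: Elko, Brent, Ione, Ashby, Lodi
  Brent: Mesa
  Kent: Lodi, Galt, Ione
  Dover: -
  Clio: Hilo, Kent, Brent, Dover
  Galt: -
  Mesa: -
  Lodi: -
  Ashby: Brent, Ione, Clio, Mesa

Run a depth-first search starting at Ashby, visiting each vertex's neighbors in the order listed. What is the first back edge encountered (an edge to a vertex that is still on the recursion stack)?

Hilo->Ione

DFS from Ashby (visiting each vertex's neighbors in the order listed); mark gray on enter, black on exit:
Ashby gray
  Brent gray
    Mesa gray
    Mesa black
  Brent black
  Ione gray
    Napa gray
      Hilo gray
        Elko gray
        Elko black
        Hilo→Brent: Brent black — skip
        Hilo→Ione: Ione is gray → back edge
First back edge: Hilo → Ione.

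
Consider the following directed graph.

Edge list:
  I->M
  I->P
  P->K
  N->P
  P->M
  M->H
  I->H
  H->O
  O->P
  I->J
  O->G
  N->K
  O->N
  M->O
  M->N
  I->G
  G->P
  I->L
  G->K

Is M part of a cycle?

Yes

M is on a cycle iff M can reach itself via ≥1 edge.
M → N → P → M — yes.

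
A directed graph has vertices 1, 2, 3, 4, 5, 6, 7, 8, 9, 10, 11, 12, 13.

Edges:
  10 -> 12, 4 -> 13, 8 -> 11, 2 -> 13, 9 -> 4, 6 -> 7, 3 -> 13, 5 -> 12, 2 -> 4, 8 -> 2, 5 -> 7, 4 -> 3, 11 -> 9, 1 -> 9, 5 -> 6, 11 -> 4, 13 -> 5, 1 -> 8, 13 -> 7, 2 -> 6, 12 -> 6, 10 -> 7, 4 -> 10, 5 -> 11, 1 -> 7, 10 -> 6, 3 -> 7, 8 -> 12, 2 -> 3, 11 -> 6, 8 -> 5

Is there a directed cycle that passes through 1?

No

1 lies on a cycle iff there is a path from 1 back to itself.
Exploring from 1, it never reaches itself; equivalently, its strongly connected component is a singleton.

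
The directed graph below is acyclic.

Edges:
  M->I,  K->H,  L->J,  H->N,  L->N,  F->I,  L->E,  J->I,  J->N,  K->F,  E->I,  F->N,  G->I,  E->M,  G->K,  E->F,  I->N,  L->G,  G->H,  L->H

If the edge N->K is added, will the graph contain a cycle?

Yes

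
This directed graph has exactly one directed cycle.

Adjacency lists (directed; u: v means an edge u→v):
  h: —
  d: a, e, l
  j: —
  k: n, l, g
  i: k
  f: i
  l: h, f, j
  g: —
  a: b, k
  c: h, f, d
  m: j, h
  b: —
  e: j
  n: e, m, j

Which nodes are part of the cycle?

f, i, k, l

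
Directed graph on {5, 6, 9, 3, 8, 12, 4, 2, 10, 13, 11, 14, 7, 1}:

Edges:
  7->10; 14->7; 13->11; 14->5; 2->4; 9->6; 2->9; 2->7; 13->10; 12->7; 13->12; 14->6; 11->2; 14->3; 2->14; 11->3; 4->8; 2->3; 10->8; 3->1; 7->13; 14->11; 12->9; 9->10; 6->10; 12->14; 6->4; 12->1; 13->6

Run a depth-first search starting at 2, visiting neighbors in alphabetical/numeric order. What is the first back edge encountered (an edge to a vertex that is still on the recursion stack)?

11->2

DFS from 2 (visiting neighbors in alphabetical/numeric order); mark gray on enter, black on exit:
2 gray
  3 gray
    1 gray
    1 black
  3 black
  4 gray
    8 gray
    8 black
  4 black
  7 gray
    10 gray
      10→8: 8 black — skip
    10 black
    13 gray
      6 gray
        6→4: 4 black — skip
        6→10: 10 black — skip
      6 black
      13→10: 10 black — skip
      11 gray
        11→2: 2 is gray → back edge
First back edge: 11 → 2.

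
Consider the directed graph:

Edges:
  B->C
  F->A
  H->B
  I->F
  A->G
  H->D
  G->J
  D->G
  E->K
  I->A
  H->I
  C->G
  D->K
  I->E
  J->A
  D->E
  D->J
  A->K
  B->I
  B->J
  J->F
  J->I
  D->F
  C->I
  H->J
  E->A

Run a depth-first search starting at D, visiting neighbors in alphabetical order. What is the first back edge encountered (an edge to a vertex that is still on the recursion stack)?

J->A

DFS from D (visiting neighbors in alphabetical order); mark gray on enter, black on exit:
D gray
  E gray
    A gray
      G gray
        J gray
          J→A: A is gray → back edge
First back edge: J → A.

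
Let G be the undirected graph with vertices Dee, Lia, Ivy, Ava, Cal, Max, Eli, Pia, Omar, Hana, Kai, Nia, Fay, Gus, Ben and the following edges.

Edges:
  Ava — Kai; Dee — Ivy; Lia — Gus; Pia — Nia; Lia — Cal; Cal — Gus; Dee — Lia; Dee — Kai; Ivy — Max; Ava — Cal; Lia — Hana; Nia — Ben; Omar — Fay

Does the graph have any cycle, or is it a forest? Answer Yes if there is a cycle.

DFS, tracking each vertex's parent; an edge to a visited non-parent vertex closes a cycle.
Start from Nia:
visit Nia (parent –)
  visit Ben (parent Nia)
    Ben–Nia: parent, skip
  visit Pia (parent Nia)
    Pia–Nia: parent, skip
visit Dee (parent –)
  visit Lia (parent Dee)
    visit Hana (parent Lia)
      Hana–Lia: parent, skip
    Lia–Dee: parent, skip
    visit Gus (parent Lia)
      visit Cal (parent Gus)
        Cal–Lia: Lia visited and ≠ parent → cycle
Cycle: Lia – Gus – Cal – Lia.

Yes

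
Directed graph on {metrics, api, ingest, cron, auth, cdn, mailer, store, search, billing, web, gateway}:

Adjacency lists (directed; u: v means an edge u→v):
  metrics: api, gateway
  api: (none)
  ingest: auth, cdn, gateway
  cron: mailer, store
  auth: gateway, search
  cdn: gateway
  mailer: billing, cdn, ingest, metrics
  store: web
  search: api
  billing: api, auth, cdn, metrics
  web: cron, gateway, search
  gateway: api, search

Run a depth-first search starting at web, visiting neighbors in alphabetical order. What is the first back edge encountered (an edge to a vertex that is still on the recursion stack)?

store→web

DFS from web (visiting neighbors in alphabetical order); mark gray on enter, black on exit:
web gray
  cron gray
    mailer gray
      billing gray
        api gray
        api black
        auth gray
          gateway gray
            gateway→api: api black — skip
            search gray
              search→api: api black — skip
            search black
          gateway black
          auth→search: search black — skip
        auth black
        cdn gray
          cdn→gateway: gateway black — skip
        cdn black
        metrics gray
          metrics→api: api black — skip
          metrics→gateway: gateway black — skip
        metrics black
      billing black
      mailer→cdn: cdn black — skip
      ingest gray
        ingest→auth: auth black — skip
        ingest→cdn: cdn black — skip
        ingest→gateway: gateway black — skip
      ingest black
      mailer→metrics: metrics black — skip
    mailer black
    store gray
      store→web: web is gray → back edge
First back edge: store → web.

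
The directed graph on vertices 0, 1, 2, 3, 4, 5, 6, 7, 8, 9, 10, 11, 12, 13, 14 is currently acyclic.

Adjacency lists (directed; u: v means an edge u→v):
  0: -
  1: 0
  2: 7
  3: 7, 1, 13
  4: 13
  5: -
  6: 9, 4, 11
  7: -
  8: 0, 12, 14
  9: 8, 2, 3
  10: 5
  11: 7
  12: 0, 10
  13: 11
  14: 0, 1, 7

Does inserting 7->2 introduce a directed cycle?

Adding 7→2 creates a cycle iff 2 can already reach 7.
Path from 2: 2 → 7.
So 2 → … → 7 → 2 is a cycle.

Yes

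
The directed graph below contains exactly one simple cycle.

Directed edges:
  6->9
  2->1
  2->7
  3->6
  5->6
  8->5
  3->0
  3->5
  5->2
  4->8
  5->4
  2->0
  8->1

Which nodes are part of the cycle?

4, 5, 8

DFS with gray/black marking from 5:
5 gray
  4 gray
    8 gray
      1 gray
      1 black
      8→5: 5 is gray → back edge
Back edge closes the cycle 5 → 4 → 8 → 5; its vertices are {4, 5, 8}.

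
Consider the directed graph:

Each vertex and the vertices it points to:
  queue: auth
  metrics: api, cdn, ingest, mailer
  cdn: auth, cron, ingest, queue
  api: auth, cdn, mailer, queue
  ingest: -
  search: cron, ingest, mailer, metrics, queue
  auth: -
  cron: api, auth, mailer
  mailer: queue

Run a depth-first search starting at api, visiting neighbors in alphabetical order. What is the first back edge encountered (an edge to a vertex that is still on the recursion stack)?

cron→api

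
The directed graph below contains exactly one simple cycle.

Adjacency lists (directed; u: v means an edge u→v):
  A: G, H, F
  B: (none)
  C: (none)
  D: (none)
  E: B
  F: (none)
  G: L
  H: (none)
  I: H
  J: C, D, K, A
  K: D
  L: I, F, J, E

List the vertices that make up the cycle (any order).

A, G, J, L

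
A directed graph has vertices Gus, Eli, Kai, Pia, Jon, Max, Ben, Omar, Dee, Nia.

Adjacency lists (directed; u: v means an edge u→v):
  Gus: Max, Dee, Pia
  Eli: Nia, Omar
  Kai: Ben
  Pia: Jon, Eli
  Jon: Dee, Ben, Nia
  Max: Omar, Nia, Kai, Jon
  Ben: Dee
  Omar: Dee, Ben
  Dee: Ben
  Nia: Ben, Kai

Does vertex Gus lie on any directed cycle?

No

Gus lies on a cycle iff there is a path from Gus back to itself.
Exploring from Gus, it never reaches itself; equivalently, its strongly connected component is a singleton.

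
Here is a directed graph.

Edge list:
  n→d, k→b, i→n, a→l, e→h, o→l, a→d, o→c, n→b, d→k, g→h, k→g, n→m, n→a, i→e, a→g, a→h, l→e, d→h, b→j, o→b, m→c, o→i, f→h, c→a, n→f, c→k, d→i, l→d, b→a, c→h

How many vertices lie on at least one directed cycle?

9

A vertex is on a directed cycle iff it belongs to a strongly connected component of size ≥ 2 (or has a self-loop).
The vertices on cycles are {a, b, c, d, i, k, l, m, n} — 9 in total.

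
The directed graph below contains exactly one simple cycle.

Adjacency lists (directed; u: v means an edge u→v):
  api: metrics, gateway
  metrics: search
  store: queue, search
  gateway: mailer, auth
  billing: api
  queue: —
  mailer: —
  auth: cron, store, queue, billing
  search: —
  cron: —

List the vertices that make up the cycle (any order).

DFS with gray/black marking from api:
api gray
  metrics gray
    search gray
    search black
  metrics black
  gateway gray
    mailer gray
    mailer black
    auth gray
      cron gray
      cron black
      store gray
        queue gray
        queue black
        store→search: search black — skip
      store black
      auth→queue: queue black — skip
      billing gray
        billing→api: api is gray → back edge
Back edge closes the cycle api → gateway → auth → billing → api; its vertices are {api, auth, billing, gateway}.

api, auth, billing, gateway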